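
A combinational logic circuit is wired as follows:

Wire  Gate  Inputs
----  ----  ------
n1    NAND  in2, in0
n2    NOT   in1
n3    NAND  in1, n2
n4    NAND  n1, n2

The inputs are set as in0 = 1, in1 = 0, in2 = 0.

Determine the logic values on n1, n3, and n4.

n1 = in2 NAND in0 = 0 NAND 1 = 1
n2 = NOT in1 = NOT 0 = 1
n3 = in1 NAND n2 = 0 NAND 1 = 1
n4 = n1 NAND n2 = 1 NAND 1 = 0

n1 = 1  n3 = 1  n4 = 0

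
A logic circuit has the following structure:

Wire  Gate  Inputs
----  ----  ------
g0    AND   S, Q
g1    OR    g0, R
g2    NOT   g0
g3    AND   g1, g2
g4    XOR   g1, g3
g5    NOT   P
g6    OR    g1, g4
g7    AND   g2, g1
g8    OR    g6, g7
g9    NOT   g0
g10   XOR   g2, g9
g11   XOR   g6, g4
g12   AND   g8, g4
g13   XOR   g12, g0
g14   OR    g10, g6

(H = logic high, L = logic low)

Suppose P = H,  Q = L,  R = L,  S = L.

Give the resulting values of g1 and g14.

g1 = L; g14 = L

g0 = S AND Q = L AND L = L
g1 = g0 OR R = L OR L = L
g2 = NOT g0 = NOT L = H
g3 = g1 AND g2 = L AND H = L
g4 = g1 XOR g3 = L XOR L = L
g6 = g1 OR g4 = L OR L = L
g9 = NOT g0 = NOT L = H
g10 = g2 XOR g9 = H XOR H = L
g14 = g10 OR g6 = L OR L = L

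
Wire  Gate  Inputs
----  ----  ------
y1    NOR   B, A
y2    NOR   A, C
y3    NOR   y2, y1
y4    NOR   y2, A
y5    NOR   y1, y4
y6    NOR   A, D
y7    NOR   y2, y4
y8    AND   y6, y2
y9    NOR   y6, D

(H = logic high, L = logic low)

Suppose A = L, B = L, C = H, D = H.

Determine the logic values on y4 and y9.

y4 = H, y9 = L

y2 = A NOR C = L NOR H = L
y4 = y2 NOR A = L NOR L = H
y6 = A NOR D = L NOR H = L
y9 = y6 NOR D = L NOR H = L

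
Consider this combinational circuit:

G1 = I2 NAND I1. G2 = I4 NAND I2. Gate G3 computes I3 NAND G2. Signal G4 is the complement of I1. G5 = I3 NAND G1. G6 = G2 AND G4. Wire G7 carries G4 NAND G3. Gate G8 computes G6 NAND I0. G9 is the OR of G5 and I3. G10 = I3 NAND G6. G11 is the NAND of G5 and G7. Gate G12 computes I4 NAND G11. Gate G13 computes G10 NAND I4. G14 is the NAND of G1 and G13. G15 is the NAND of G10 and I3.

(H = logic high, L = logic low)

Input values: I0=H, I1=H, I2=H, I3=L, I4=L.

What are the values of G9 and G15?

G1 = I2 NAND I1 = H NAND H = L
G2 = I4 NAND I2 = L NAND H = H
G4 = NOT I1 = NOT H = L
G5 = I3 NAND G1 = L NAND L = H
G6 = G2 AND G4 = H AND L = L
G9 = G5 OR I3 = H OR L = H
G10 = I3 NAND G6 = L NAND L = H
G15 = G10 NAND I3 = H NAND L = H

G9 = H  G15 = H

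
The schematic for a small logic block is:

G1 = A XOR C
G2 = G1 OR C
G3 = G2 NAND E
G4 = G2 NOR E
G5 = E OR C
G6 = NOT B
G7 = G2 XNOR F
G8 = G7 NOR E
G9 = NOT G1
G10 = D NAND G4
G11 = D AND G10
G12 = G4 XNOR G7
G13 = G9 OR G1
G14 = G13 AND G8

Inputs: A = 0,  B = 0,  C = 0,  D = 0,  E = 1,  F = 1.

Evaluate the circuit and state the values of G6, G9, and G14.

G6 = 1, G9 = 1, G14 = 0

G1 = A XOR C = 0 XOR 0 = 0
G2 = G1 OR C = 0 OR 0 = 0
G6 = NOT B = NOT 0 = 1
G7 = G2 XNOR F = 0 XNOR 1 = 0
G8 = G7 NOR E = 0 NOR 1 = 0
G9 = NOT G1 = NOT 0 = 1
G13 = G9 OR G1 = 1 OR 0 = 1
G14 = G13 AND G8 = 1 AND 0 = 0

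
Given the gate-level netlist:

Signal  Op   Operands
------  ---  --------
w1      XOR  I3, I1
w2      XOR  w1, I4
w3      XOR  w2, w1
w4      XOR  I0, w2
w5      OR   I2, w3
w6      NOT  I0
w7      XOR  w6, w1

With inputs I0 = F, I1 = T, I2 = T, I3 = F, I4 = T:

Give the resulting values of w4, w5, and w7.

w1 = I3 XOR I1 = F XOR T = T
w2 = w1 XOR I4 = T XOR T = F
w3 = w2 XOR w1 = F XOR T = T
w4 = I0 XOR w2 = F XOR F = F
w5 = I2 OR w3 = T OR T = T
w6 = NOT I0 = NOT F = T
w7 = w6 XOR w1 = T XOR T = F

w4 = F; w5 = T; w7 = F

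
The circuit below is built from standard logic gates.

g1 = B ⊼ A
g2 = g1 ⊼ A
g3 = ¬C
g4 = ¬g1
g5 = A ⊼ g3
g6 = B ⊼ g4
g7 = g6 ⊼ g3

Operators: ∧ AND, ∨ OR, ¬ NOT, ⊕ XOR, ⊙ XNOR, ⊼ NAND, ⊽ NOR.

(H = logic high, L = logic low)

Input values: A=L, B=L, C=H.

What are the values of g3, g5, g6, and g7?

g3 = L, g5 = H, g6 = H, g7 = H

g1 = B NAND A = L NAND L = H
g3 = NOT C = NOT H = L
g4 = NOT g1 = NOT H = L
g5 = A NAND g3 = L NAND L = H
g6 = B NAND g4 = L NAND L = H
g7 = g6 NAND g3 = H NAND L = H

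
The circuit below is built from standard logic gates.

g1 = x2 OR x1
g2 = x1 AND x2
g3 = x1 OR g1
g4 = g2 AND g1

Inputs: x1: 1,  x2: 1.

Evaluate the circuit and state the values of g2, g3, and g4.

g2 = 1; g3 = 1; g4 = 1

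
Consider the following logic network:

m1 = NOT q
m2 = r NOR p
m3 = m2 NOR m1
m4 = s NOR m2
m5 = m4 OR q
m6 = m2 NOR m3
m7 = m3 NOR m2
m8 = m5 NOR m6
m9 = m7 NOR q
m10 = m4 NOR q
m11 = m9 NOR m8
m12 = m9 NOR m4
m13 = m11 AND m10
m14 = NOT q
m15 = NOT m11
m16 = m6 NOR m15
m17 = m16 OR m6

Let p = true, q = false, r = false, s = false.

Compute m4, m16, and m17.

m1 = NOT q = NOT false = true
m2 = r NOR p = false NOR true = false
m3 = m2 NOR m1 = false NOR true = false
m4 = s NOR m2 = false NOR false = true
m5 = m4 OR q = true OR false = true
m6 = m2 NOR m3 = false NOR false = true
m7 = m3 NOR m2 = false NOR false = true
m8 = m5 NOR m6 = true NOR true = false
m9 = m7 NOR q = true NOR false = false
m11 = m9 NOR m8 = false NOR false = true
m15 = NOT m11 = NOT true = false
m16 = m6 NOR m15 = true NOR false = false
m17 = m16 OR m6 = false OR true = true

m4 = true  m16 = false  m17 = true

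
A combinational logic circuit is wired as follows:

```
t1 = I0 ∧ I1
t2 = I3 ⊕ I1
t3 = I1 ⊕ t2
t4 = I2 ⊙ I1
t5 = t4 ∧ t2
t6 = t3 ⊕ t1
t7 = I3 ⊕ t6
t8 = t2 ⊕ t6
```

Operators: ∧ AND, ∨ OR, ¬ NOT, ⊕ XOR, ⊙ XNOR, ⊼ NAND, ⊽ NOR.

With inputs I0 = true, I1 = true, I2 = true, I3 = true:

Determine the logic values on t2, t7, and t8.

t2 = false, t7 = true, t8 = false

t1 = I0 AND I1 = true AND true = true
t2 = I3 XOR I1 = true XOR true = false
t3 = I1 XOR t2 = true XOR false = true
t6 = t3 XOR t1 = true XOR true = false
t7 = I3 XOR t6 = true XOR false = true
t8 = t2 XOR t6 = false XOR false = false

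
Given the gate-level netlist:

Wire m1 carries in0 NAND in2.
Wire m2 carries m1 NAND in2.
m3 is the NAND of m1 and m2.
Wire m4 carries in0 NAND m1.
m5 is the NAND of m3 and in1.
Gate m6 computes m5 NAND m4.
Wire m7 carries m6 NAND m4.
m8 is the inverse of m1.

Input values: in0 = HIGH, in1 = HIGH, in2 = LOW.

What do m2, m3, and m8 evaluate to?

m2 = HIGH, m3 = LOW, m8 = LOW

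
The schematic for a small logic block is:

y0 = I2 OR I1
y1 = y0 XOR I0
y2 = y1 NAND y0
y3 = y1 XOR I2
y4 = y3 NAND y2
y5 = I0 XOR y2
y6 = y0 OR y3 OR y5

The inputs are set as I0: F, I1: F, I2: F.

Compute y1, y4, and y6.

y1 = F, y4 = T, y6 = T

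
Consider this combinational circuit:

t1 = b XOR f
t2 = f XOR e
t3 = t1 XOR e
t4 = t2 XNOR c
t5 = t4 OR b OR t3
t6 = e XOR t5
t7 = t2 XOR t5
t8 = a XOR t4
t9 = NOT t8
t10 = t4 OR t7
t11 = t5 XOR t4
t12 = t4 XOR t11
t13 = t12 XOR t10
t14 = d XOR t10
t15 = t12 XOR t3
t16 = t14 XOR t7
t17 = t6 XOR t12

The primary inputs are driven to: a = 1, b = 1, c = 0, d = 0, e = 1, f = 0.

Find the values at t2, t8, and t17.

t1 = b XOR f = 1 XOR 0 = 1
t2 = f XOR e = 0 XOR 1 = 1
t3 = t1 XOR e = 1 XOR 1 = 0
t4 = t2 XNOR c = 1 XNOR 0 = 0
t5 = t4 OR b OR t3 = 0 OR 1 OR 0 = 1
t6 = e XOR t5 = 1 XOR 1 = 0
t8 = a XOR t4 = 1 XOR 0 = 1
t11 = t5 XOR t4 = 1 XOR 0 = 1
t12 = t4 XOR t11 = 0 XOR 1 = 1
t17 = t6 XOR t12 = 0 XOR 1 = 1

t2 = 1, t8 = 1, t17 = 1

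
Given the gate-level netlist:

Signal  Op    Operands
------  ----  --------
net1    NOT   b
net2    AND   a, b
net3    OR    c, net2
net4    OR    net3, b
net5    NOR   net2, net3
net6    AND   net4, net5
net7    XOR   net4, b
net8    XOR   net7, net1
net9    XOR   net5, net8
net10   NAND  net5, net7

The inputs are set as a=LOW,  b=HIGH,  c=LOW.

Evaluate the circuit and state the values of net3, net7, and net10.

net3 = LOW; net7 = LOW; net10 = HIGH

net2 = a AND b = LOW AND HIGH = LOW
net3 = c OR net2 = LOW OR LOW = LOW
net4 = net3 OR b = LOW OR HIGH = HIGH
net5 = net2 NOR net3 = LOW NOR LOW = HIGH
net7 = net4 XOR b = HIGH XOR HIGH = LOW
net10 = net5 NAND net7 = HIGH NAND LOW = HIGH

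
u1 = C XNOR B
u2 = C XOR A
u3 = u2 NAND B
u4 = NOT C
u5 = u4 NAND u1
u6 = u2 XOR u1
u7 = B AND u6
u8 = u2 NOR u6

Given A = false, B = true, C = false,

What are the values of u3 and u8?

u3 = true, u8 = true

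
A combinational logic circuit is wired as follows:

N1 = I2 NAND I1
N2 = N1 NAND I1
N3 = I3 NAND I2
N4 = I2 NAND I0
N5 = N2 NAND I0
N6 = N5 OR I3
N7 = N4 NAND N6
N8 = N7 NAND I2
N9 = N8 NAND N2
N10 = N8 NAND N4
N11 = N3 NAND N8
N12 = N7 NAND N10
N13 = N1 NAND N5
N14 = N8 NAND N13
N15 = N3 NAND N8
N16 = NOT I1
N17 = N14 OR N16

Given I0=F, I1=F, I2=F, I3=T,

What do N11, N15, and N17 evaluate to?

N11 = F, N15 = F, N17 = T

N1 = I2 NAND I1 = F NAND F = T
N2 = N1 NAND I1 = T NAND F = T
N3 = I3 NAND I2 = T NAND F = T
N4 = I2 NAND I0 = F NAND F = T
N5 = N2 NAND I0 = T NAND F = T
N6 = N5 OR I3 = T OR T = T
N7 = N4 NAND N6 = T NAND T = F
N8 = N7 NAND I2 = F NAND F = T
N11 = N3 NAND N8 = T NAND T = F
N13 = N1 NAND N5 = T NAND T = F
N14 = N8 NAND N13 = T NAND F = T
N15 = N3 NAND N8 = T NAND T = F
N16 = NOT I1 = NOT F = T
N17 = N14 OR N16 = T OR T = T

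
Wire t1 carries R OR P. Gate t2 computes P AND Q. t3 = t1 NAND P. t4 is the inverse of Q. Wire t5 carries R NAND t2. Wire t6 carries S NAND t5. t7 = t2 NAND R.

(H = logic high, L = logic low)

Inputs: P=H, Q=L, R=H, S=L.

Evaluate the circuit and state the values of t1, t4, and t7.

t1 = R OR P = H OR H = H
t2 = P AND Q = H AND L = L
t4 = NOT Q = NOT L = H
t7 = t2 NAND R = L NAND H = H

t1 = H, t4 = H, t7 = H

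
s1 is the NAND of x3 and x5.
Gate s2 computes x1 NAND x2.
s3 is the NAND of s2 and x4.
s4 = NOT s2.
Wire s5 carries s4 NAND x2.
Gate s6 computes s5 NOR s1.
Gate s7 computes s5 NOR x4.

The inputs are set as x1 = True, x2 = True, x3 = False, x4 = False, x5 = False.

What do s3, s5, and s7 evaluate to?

s2 = x1 NAND x2 = True NAND True = False
s3 = s2 NAND x4 = False NAND False = True
s4 = NOT s2 = NOT False = True
s5 = s4 NAND x2 = True NAND True = False
s7 = s5 NOR x4 = False NOR False = True

s3 = True, s5 = False, s7 = True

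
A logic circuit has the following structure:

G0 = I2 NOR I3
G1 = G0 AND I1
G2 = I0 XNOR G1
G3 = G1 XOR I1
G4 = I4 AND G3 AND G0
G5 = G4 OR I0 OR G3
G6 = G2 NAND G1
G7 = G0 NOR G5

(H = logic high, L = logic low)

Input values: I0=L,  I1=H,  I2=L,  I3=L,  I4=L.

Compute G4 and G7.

G0 = I2 NOR I3 = L NOR L = H
G1 = G0 AND I1 = H AND H = H
G3 = G1 XOR I1 = H XOR H = L
G4 = I4 AND G3 AND G0 = L AND L AND H = L
G5 = G4 OR I0 OR G3 = L OR L OR L = L
G7 = G0 NOR G5 = H NOR L = L

G4 = L  G7 = L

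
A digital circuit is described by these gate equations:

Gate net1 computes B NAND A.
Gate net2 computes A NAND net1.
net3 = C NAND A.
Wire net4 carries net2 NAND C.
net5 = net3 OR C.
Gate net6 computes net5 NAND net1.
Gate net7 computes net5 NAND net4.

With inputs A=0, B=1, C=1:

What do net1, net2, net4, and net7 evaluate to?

net1 = 1, net2 = 1, net4 = 0, net7 = 1

net1 = B NAND A = 1 NAND 0 = 1
net2 = A NAND net1 = 0 NAND 1 = 1
net3 = C NAND A = 1 NAND 0 = 1
net4 = net2 NAND C = 1 NAND 1 = 0
net5 = net3 OR C = 1 OR 1 = 1
net7 = net5 NAND net4 = 1 NAND 0 = 1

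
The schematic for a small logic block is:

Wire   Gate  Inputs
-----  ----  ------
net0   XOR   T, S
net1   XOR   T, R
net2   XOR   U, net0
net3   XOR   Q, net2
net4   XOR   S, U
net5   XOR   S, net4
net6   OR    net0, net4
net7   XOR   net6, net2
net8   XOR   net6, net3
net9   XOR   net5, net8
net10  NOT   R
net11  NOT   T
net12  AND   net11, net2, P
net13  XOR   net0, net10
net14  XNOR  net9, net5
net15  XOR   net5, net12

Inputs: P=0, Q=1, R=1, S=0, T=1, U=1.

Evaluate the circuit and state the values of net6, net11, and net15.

net6 = 1, net11 = 0, net15 = 1

net0 = T XOR S = 1 XOR 0 = 1
net2 = U XOR net0 = 1 XOR 1 = 0
net4 = S XOR U = 0 XOR 1 = 1
net5 = S XOR net4 = 0 XOR 1 = 1
net6 = net0 OR net4 = 1 OR 1 = 1
net11 = NOT T = NOT 1 = 0
net12 = net11 AND net2 AND P = 0 AND 0 AND 0 = 0
net15 = net5 XOR net12 = 1 XOR 0 = 1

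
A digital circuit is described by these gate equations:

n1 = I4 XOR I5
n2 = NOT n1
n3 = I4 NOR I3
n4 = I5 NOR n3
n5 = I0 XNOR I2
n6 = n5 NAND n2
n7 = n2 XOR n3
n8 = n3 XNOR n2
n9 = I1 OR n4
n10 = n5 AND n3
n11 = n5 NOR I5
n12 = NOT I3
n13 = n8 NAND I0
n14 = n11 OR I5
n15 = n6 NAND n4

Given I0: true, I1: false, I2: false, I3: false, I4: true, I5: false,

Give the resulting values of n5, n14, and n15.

n1 = I4 XOR I5 = true XOR false = true
n2 = NOT n1 = NOT true = false
n3 = I4 NOR I3 = true NOR false = false
n4 = I5 NOR n3 = false NOR false = true
n5 = I0 XNOR I2 = true XNOR false = false
n6 = n5 NAND n2 = false NAND false = true
n11 = n5 NOR I5 = false NOR false = true
n14 = n11 OR I5 = true OR false = true
n15 = n6 NAND n4 = true NAND true = false

n5 = false  n14 = true  n15 = false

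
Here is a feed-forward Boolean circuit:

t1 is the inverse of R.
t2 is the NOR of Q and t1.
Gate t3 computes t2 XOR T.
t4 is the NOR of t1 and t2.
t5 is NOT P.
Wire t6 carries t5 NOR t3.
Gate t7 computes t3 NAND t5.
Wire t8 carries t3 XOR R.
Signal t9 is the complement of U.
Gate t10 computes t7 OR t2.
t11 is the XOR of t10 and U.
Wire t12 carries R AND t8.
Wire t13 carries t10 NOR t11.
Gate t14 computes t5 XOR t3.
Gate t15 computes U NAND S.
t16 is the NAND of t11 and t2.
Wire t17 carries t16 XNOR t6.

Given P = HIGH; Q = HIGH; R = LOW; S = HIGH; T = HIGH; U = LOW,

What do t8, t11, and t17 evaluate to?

t8 = HIGH, t11 = HIGH, t17 = LOW

t1 = NOT R = NOT LOW = HIGH
t2 = Q NOR t1 = HIGH NOR HIGH = LOW
t3 = t2 XOR T = LOW XOR HIGH = HIGH
t5 = NOT P = NOT HIGH = LOW
t6 = t5 NOR t3 = LOW NOR HIGH = LOW
t7 = t3 NAND t5 = HIGH NAND LOW = HIGH
t8 = t3 XOR R = HIGH XOR LOW = HIGH
t10 = t7 OR t2 = HIGH OR LOW = HIGH
t11 = t10 XOR U = HIGH XOR LOW = HIGH
t16 = t11 NAND t2 = HIGH NAND LOW = HIGH
t17 = t16 XNOR t6 = HIGH XNOR LOW = LOW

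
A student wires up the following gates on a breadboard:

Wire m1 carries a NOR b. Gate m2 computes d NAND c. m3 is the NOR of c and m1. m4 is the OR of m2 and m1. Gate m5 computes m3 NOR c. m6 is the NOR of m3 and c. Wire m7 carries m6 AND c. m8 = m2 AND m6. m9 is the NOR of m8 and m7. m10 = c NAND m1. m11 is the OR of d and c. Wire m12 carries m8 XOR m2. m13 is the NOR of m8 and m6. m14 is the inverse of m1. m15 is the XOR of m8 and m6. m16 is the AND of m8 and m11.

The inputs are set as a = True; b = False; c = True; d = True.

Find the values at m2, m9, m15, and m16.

m1 = a NOR b = True NOR False = False
m2 = d NAND c = True NAND True = False
m3 = c NOR m1 = True NOR False = False
m6 = m3 NOR c = False NOR True = False
m7 = m6 AND c = False AND True = False
m8 = m2 AND m6 = False AND False = False
m9 = m8 NOR m7 = False NOR False = True
m11 = d OR c = True OR True = True
m15 = m8 XOR m6 = False XOR False = False
m16 = m8 AND m11 = False AND True = False

m2 = False  m9 = True  m15 = False  m16 = False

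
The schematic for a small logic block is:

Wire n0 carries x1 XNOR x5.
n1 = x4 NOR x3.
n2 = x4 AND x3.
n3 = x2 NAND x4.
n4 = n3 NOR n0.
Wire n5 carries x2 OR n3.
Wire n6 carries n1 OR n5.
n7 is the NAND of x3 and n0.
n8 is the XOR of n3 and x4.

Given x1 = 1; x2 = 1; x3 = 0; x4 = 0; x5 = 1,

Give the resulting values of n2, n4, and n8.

n2 = 0; n4 = 0; n8 = 1

n0 = x1 XNOR x5 = 1 XNOR 1 = 1
n2 = x4 AND x3 = 0 AND 0 = 0
n3 = x2 NAND x4 = 1 NAND 0 = 1
n4 = n3 NOR n0 = 1 NOR 1 = 0
n8 = n3 XOR x4 = 1 XOR 0 = 1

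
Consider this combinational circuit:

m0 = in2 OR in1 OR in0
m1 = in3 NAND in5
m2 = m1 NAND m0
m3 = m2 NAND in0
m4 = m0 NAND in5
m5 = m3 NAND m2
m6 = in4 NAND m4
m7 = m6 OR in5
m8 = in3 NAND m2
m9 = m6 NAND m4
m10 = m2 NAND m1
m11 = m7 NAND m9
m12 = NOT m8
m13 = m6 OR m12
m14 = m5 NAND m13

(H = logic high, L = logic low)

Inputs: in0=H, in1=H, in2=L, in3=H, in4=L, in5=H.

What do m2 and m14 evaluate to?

m2 = H; m14 = L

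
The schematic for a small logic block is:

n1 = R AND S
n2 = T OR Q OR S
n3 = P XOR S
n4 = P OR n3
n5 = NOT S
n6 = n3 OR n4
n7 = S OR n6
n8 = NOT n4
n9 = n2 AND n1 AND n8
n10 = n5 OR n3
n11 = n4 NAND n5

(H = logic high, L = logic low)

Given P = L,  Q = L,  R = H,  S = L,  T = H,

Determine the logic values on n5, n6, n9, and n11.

n1 = R AND S = H AND L = L
n2 = T OR Q OR S = H OR L OR L = H
n3 = P XOR S = L XOR L = L
n4 = P OR n3 = L OR L = L
n5 = NOT S = NOT L = H
n6 = n3 OR n4 = L OR L = L
n8 = NOT n4 = NOT L = H
n9 = n2 AND n1 AND n8 = H AND L AND H = L
n11 = n4 NAND n5 = L NAND H = H

n5 = H, n6 = L, n9 = L, n11 = H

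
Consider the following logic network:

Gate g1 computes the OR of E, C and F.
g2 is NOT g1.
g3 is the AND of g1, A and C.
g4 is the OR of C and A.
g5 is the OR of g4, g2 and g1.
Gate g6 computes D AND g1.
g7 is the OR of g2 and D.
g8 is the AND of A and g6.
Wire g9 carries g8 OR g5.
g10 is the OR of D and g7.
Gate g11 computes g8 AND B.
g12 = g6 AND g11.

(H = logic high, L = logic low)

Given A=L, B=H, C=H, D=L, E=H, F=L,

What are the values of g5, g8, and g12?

g5 = H, g8 = L, g12 = L

g1 = E OR C OR F = H OR H OR L = H
g2 = NOT g1 = NOT H = L
g4 = C OR A = H OR L = H
g5 = g4 OR g2 OR g1 = H OR L OR H = H
g6 = D AND g1 = L AND H = L
g8 = A AND g6 = L AND L = L
g11 = g8 AND B = L AND H = L
g12 = g6 AND g11 = L AND L = L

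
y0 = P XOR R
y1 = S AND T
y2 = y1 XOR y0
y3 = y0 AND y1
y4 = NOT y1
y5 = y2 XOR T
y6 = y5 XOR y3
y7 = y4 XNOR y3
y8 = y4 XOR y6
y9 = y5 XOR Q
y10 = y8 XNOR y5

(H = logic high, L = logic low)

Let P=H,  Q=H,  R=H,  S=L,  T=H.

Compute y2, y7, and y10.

y0 = P XOR R = H XOR H = L
y1 = S AND T = L AND H = L
y2 = y1 XOR y0 = L XOR L = L
y3 = y0 AND y1 = L AND L = L
y4 = NOT y1 = NOT L = H
y5 = y2 XOR T = L XOR H = H
y6 = y5 XOR y3 = H XOR L = H
y7 = y4 XNOR y3 = H XNOR L = L
y8 = y4 XOR y6 = H XOR H = L
y10 = y8 XNOR y5 = L XNOR H = L

y2 = L, y7 = L, y10 = L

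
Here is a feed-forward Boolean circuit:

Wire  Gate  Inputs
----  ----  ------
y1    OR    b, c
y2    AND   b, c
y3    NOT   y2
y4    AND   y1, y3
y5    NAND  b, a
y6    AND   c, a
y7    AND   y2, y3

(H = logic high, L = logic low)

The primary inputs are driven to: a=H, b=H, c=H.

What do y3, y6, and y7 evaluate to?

y3 = L, y6 = H, y7 = L

y2 = b AND c = H AND H = H
y3 = NOT y2 = NOT H = L
y6 = c AND a = H AND H = H
y7 = y2 AND y3 = H AND L = L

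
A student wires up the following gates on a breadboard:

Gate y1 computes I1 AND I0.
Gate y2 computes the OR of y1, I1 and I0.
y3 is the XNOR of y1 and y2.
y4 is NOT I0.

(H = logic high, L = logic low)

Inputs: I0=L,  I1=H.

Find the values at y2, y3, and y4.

y2 = H, y3 = L, y4 = H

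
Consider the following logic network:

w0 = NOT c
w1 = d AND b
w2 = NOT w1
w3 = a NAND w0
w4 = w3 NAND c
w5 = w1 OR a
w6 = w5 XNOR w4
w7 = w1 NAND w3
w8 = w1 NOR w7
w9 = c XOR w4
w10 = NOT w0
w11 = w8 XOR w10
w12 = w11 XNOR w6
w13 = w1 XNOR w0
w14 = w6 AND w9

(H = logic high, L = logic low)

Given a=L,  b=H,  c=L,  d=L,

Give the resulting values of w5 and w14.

w5 = L, w14 = L

w0 = NOT c = NOT L = H
w1 = d AND b = L AND H = L
w3 = a NAND w0 = L NAND H = H
w4 = w3 NAND c = H NAND L = H
w5 = w1 OR a = L OR L = L
w6 = w5 XNOR w4 = L XNOR H = L
w9 = c XOR w4 = L XOR H = H
w14 = w6 AND w9 = L AND H = L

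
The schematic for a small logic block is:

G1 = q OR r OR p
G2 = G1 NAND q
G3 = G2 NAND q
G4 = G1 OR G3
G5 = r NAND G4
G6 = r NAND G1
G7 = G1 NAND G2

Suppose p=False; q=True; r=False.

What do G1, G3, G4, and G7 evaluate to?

G1 = True, G3 = True, G4 = True, G7 = True

G1 = q OR r OR p = True OR False OR False = True
G2 = G1 NAND q = True NAND True = False
G3 = G2 NAND q = False NAND True = True
G4 = G1 OR G3 = True OR True = True
G7 = G1 NAND G2 = True NAND False = True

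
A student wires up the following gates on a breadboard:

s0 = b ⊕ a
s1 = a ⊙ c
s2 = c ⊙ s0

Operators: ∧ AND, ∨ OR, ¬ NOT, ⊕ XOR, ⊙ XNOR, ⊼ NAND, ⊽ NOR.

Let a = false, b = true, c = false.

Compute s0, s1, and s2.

s0 = true; s1 = true; s2 = false

s0 = b XOR a = true XOR false = true
s1 = a XNOR c = false XNOR false = true
s2 = c XNOR s0 = false XNOR true = false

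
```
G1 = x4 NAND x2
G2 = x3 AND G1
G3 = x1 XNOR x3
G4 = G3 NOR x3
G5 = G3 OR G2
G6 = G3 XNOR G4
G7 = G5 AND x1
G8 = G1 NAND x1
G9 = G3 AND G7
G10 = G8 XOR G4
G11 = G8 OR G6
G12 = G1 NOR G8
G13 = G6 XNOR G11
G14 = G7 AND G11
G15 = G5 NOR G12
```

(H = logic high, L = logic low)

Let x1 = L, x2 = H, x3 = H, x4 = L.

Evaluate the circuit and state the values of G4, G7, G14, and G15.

G4 = L  G7 = L  G14 = L  G15 = L

G1 = x4 NAND x2 = L NAND H = H
G2 = x3 AND G1 = H AND H = H
G3 = x1 XNOR x3 = L XNOR H = L
G4 = G3 NOR x3 = L NOR H = L
G5 = G3 OR G2 = L OR H = H
G6 = G3 XNOR G4 = L XNOR L = H
G7 = G5 AND x1 = H AND L = L
G8 = G1 NAND x1 = H NAND L = H
G11 = G8 OR G6 = H OR H = H
G12 = G1 NOR G8 = H NOR H = L
G14 = G7 AND G11 = L AND H = L
G15 = G5 NOR G12 = H NOR L = L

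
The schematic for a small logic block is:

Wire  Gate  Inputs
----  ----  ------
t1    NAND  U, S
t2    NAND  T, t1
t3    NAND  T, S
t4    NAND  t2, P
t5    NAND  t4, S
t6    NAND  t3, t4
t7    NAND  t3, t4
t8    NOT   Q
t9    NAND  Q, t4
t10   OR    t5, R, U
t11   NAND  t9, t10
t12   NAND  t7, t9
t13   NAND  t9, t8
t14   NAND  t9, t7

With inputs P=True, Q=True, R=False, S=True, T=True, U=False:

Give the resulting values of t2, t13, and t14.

t1 = U NAND S = False NAND True = True
t2 = T NAND t1 = True NAND True = False
t3 = T NAND S = True NAND True = False
t4 = t2 NAND P = False NAND True = True
t7 = t3 NAND t4 = False NAND True = True
t8 = NOT Q = NOT True = False
t9 = Q NAND t4 = True NAND True = False
t13 = t9 NAND t8 = False NAND False = True
t14 = t9 NAND t7 = False NAND True = True

t2 = False; t13 = True; t14 = True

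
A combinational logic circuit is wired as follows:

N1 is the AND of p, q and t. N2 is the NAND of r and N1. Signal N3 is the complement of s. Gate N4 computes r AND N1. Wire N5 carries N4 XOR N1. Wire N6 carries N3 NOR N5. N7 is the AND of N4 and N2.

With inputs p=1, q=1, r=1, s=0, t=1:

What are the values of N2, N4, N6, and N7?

N2 = 0, N4 = 1, N6 = 0, N7 = 0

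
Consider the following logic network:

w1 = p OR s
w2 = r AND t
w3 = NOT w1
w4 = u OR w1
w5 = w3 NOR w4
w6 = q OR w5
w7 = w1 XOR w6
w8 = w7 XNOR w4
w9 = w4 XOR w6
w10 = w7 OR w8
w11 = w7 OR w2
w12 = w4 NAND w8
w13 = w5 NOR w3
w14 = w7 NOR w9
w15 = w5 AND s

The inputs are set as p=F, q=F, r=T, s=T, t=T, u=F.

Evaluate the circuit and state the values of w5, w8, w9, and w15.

w1 = p OR s = F OR T = T
w3 = NOT w1 = NOT T = F
w4 = u OR w1 = F OR T = T
w5 = w3 NOR w4 = F NOR T = F
w6 = q OR w5 = F OR F = F
w7 = w1 XOR w6 = T XOR F = T
w8 = w7 XNOR w4 = T XNOR T = T
w9 = w4 XOR w6 = T XOR F = T
w15 = w5 AND s = F AND T = F

w5 = F  w8 = T  w9 = T  w15 = F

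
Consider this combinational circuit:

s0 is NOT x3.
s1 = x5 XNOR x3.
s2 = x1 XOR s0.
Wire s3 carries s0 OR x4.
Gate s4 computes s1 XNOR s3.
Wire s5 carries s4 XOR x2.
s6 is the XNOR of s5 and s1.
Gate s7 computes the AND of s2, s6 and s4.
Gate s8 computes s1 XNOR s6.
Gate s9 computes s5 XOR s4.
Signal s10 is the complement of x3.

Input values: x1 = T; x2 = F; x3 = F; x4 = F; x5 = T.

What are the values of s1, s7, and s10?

s0 = NOT x3 = NOT F = T
s1 = x5 XNOR x3 = T XNOR F = F
s2 = x1 XOR s0 = T XOR T = F
s3 = s0 OR x4 = T OR F = T
s4 = s1 XNOR s3 = F XNOR T = F
s5 = s4 XOR x2 = F XOR F = F
s6 = s5 XNOR s1 = F XNOR F = T
s7 = s2 AND s6 AND s4 = F AND T AND F = F
s10 = NOT x3 = NOT F = T

s1 = F; s7 = F; s10 = T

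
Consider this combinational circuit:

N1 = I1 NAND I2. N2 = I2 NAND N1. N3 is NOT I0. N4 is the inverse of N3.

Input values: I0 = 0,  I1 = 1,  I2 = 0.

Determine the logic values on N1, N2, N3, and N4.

N1 = 1; N2 = 1; N3 = 1; N4 = 0

N1 = I1 NAND I2 = 1 NAND 0 = 1
N2 = I2 NAND N1 = 0 NAND 1 = 1
N3 = NOT I0 = NOT 0 = 1
N4 = NOT N3 = NOT 1 = 0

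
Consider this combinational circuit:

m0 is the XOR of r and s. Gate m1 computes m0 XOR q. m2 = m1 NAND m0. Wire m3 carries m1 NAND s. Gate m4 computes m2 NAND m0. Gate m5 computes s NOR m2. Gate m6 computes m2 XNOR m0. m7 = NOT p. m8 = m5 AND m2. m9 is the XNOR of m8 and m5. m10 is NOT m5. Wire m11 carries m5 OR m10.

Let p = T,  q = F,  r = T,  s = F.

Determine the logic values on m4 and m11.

m0 = r XOR s = T XOR F = T
m1 = m0 XOR q = T XOR F = T
m2 = m1 NAND m0 = T NAND T = F
m4 = m2 NAND m0 = F NAND T = T
m5 = s NOR m2 = F NOR F = T
m10 = NOT m5 = NOT T = F
m11 = m5 OR m10 = T OR F = T

m4 = T, m11 = T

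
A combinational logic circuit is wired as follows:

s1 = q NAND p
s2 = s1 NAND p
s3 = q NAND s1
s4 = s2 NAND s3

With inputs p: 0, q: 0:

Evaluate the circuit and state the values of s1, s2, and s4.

s1 = q NAND p = 0 NAND 0 = 1
s2 = s1 NAND p = 1 NAND 0 = 1
s3 = q NAND s1 = 0 NAND 1 = 1
s4 = s2 NAND s3 = 1 NAND 1 = 0

s1 = 1; s2 = 1; s4 = 0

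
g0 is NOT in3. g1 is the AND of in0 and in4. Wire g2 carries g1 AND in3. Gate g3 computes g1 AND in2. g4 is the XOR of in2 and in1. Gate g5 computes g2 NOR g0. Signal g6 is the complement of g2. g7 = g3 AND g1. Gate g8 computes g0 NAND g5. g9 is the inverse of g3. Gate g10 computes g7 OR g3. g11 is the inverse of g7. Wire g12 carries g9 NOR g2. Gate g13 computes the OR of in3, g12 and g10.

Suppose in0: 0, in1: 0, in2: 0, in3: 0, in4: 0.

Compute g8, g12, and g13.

g0 = NOT in3 = NOT 0 = 1
g1 = in0 AND in4 = 0 AND 0 = 0
g2 = g1 AND in3 = 0 AND 0 = 0
g3 = g1 AND in2 = 0 AND 0 = 0
g5 = g2 NOR g0 = 0 NOR 1 = 0
g7 = g3 AND g1 = 0 AND 0 = 0
g8 = g0 NAND g5 = 1 NAND 0 = 1
g9 = NOT g3 = NOT 0 = 1
g10 = g7 OR g3 = 0 OR 0 = 0
g12 = g9 NOR g2 = 1 NOR 0 = 0
g13 = in3 OR g12 OR g10 = 0 OR 0 OR 0 = 0

g8 = 1, g12 = 0, g13 = 0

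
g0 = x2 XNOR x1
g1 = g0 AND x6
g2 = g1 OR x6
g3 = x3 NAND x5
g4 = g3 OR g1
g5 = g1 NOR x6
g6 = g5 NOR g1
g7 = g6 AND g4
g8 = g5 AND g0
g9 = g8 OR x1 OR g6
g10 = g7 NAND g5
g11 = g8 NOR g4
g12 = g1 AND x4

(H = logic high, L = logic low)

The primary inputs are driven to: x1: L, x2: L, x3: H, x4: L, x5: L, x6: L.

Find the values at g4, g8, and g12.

g4 = H, g8 = H, g12 = L

g0 = x2 XNOR x1 = L XNOR L = H
g1 = g0 AND x6 = H AND L = L
g3 = x3 NAND x5 = H NAND L = H
g4 = g3 OR g1 = H OR L = H
g5 = g1 NOR x6 = L NOR L = H
g8 = g5 AND g0 = H AND H = H
g12 = g1 AND x4 = L AND L = L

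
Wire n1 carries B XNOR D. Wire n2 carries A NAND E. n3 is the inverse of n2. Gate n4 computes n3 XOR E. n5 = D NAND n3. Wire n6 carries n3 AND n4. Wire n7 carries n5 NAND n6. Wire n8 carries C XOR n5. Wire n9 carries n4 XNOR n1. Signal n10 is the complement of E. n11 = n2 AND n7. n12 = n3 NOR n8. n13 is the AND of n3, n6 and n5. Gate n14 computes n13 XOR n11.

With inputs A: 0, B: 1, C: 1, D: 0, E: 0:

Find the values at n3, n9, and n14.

n1 = B XNOR D = 1 XNOR 0 = 0
n2 = A NAND E = 0 NAND 0 = 1
n3 = NOT n2 = NOT 1 = 0
n4 = n3 XOR E = 0 XOR 0 = 0
n5 = D NAND n3 = 0 NAND 0 = 1
n6 = n3 AND n4 = 0 AND 0 = 0
n7 = n5 NAND n6 = 1 NAND 0 = 1
n9 = n4 XNOR n1 = 0 XNOR 0 = 1
n11 = n2 AND n7 = 1 AND 1 = 1
n13 = n3 AND n6 AND n5 = 0 AND 0 AND 1 = 0
n14 = n13 XOR n11 = 0 XOR 1 = 1

n3 = 0, n9 = 1, n14 = 1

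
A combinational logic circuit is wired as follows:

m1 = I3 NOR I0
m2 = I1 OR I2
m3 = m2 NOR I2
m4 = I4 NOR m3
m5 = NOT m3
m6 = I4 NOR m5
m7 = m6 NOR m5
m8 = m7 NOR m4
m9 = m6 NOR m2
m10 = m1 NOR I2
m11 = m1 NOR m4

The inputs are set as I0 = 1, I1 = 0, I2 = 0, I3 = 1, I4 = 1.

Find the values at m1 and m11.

m1 = 0, m11 = 1

m1 = I3 NOR I0 = 1 NOR 1 = 0
m2 = I1 OR I2 = 0 OR 0 = 0
m3 = m2 NOR I2 = 0 NOR 0 = 1
m4 = I4 NOR m3 = 1 NOR 1 = 0
m11 = m1 NOR m4 = 0 NOR 0 = 1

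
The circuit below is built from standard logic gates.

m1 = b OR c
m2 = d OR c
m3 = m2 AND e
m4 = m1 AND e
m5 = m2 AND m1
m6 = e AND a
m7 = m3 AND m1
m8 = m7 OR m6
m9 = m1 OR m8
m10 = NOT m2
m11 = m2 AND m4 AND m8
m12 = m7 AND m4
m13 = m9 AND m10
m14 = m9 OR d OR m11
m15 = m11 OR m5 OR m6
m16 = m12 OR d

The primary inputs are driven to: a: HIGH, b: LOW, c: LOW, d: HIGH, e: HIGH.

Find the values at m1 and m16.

m1 = b OR c = LOW OR LOW = LOW
m2 = d OR c = HIGH OR LOW = HIGH
m3 = m2 AND e = HIGH AND HIGH = HIGH
m4 = m1 AND e = LOW AND HIGH = LOW
m7 = m3 AND m1 = HIGH AND LOW = LOW
m12 = m7 AND m4 = LOW AND LOW = LOW
m16 = m12 OR d = LOW OR HIGH = HIGH

m1 = LOW  m16 = HIGH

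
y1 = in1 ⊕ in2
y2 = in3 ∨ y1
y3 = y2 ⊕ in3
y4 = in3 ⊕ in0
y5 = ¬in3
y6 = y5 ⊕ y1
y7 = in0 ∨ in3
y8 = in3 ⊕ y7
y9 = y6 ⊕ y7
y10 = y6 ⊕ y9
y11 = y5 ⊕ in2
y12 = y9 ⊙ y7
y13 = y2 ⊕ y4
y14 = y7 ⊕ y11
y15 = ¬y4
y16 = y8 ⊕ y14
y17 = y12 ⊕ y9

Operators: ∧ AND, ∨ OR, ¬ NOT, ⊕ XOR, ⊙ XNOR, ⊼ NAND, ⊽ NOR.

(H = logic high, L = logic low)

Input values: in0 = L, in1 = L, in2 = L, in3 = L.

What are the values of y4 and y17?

y1 = in1 XOR in2 = L XOR L = L
y4 = in3 XOR in0 = L XOR L = L
y5 = NOT in3 = NOT L = H
y6 = y5 XOR y1 = H XOR L = H
y7 = in0 OR in3 = L OR L = L
y9 = y6 XOR y7 = H XOR L = H
y12 = y9 XNOR y7 = H XNOR L = L
y17 = y12 XOR y9 = L XOR H = H

y4 = L, y17 = H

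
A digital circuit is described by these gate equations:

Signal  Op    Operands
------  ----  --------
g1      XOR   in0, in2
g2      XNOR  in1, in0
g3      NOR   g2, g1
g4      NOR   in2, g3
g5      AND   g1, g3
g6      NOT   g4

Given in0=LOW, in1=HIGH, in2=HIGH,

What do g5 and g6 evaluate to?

g5 = LOW  g6 = HIGH

g1 = in0 XOR in2 = LOW XOR HIGH = HIGH
g2 = in1 XNOR in0 = HIGH XNOR LOW = LOW
g3 = g2 NOR g1 = LOW NOR HIGH = LOW
g4 = in2 NOR g3 = HIGH NOR LOW = LOW
g5 = g1 AND g3 = HIGH AND LOW = LOW
g6 = NOT g4 = NOT LOW = HIGH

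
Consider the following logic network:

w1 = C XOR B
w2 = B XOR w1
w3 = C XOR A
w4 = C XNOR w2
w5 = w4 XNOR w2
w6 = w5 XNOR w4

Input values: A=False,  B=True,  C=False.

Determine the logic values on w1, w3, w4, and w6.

w1 = True, w3 = False, w4 = True, w6 = False

w1 = C XOR B = False XOR True = True
w2 = B XOR w1 = True XOR True = False
w3 = C XOR A = False XOR False = False
w4 = C XNOR w2 = False XNOR False = True
w5 = w4 XNOR w2 = True XNOR False = False
w6 = w5 XNOR w4 = False XNOR True = False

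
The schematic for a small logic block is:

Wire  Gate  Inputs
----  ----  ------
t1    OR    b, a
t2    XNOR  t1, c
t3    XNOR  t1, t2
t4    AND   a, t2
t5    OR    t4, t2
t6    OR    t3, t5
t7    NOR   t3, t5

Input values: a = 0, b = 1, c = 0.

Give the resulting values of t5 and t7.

t5 = 0  t7 = 1

t1 = b OR a = 1 OR 0 = 1
t2 = t1 XNOR c = 1 XNOR 0 = 0
t3 = t1 XNOR t2 = 1 XNOR 0 = 0
t4 = a AND t2 = 0 AND 0 = 0
t5 = t4 OR t2 = 0 OR 0 = 0
t7 = t3 NOR t5 = 0 NOR 0 = 1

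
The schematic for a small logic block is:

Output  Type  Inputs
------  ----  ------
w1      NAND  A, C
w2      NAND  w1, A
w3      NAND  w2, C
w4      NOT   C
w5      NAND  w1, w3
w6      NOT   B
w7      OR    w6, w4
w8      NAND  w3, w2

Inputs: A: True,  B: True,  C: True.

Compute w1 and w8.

w1 = A NAND C = True NAND True = False
w2 = w1 NAND A = False NAND True = True
w3 = w2 NAND C = True NAND True = False
w8 = w3 NAND w2 = False NAND True = True

w1 = False  w8 = True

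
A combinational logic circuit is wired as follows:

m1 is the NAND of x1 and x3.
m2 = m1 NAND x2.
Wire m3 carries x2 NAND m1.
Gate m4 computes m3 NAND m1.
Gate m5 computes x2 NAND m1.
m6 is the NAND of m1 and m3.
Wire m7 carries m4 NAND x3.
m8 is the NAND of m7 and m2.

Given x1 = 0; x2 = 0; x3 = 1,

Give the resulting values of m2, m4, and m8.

m1 = x1 NAND x3 = 0 NAND 1 = 1
m2 = m1 NAND x2 = 1 NAND 0 = 1
m3 = x2 NAND m1 = 0 NAND 1 = 1
m4 = m3 NAND m1 = 1 NAND 1 = 0
m7 = m4 NAND x3 = 0 NAND 1 = 1
m8 = m7 NAND m2 = 1 NAND 1 = 0

m2 = 1  m4 = 0  m8 = 0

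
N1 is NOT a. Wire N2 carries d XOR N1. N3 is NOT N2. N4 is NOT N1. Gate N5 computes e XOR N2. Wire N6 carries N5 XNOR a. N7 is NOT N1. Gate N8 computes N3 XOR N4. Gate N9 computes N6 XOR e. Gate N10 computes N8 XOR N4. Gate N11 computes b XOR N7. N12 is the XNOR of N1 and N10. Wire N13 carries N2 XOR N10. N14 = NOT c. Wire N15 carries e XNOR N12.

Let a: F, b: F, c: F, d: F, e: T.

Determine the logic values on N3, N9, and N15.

N1 = NOT a = NOT F = T
N2 = d XOR N1 = F XOR T = T
N3 = NOT N2 = NOT T = F
N4 = NOT N1 = NOT T = F
N5 = e XOR N2 = T XOR T = F
N6 = N5 XNOR a = F XNOR F = T
N8 = N3 XOR N4 = F XOR F = F
N9 = N6 XOR e = T XOR T = F
N10 = N8 XOR N4 = F XOR F = F
N12 = N1 XNOR N10 = T XNOR F = F
N15 = e XNOR N12 = T XNOR F = F

N3 = F; N9 = F; N15 = F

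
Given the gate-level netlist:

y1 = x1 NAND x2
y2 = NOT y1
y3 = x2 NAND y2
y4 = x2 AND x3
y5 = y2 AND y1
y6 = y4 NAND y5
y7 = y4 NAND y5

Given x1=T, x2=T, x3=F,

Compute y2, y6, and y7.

y2 = T, y6 = T, y7 = T

y1 = x1 NAND x2 = T NAND T = F
y2 = NOT y1 = NOT F = T
y4 = x2 AND x3 = T AND F = F
y5 = y2 AND y1 = T AND F = F
y6 = y4 NAND y5 = F NAND F = T
y7 = y4 NAND y5 = F NAND F = T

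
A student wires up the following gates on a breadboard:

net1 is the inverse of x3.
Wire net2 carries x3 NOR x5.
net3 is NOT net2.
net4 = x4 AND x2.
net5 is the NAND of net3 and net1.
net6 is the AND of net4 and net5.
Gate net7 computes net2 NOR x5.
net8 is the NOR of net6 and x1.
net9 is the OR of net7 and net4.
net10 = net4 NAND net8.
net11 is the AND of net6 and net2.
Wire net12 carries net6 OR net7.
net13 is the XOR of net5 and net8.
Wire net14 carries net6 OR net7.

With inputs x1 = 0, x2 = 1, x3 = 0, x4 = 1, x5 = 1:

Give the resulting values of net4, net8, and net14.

net1 = NOT x3 = NOT 0 = 1
net2 = x3 NOR x5 = 0 NOR 1 = 0
net3 = NOT net2 = NOT 0 = 1
net4 = x4 AND x2 = 1 AND 1 = 1
net5 = net3 NAND net1 = 1 NAND 1 = 0
net6 = net4 AND net5 = 1 AND 0 = 0
net7 = net2 NOR x5 = 0 NOR 1 = 0
net8 = net6 NOR x1 = 0 NOR 0 = 1
net14 = net6 OR net7 = 0 OR 0 = 0

net4 = 1  net8 = 1  net14 = 0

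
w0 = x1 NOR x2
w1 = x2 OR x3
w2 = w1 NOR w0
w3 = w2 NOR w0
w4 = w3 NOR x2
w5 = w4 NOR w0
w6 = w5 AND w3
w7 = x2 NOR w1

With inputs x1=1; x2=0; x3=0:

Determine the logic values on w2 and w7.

w0 = x1 NOR x2 = 1 NOR 0 = 0
w1 = x2 OR x3 = 0 OR 0 = 0
w2 = w1 NOR w0 = 0 NOR 0 = 1
w7 = x2 NOR w1 = 0 NOR 0 = 1

w2 = 1, w7 = 1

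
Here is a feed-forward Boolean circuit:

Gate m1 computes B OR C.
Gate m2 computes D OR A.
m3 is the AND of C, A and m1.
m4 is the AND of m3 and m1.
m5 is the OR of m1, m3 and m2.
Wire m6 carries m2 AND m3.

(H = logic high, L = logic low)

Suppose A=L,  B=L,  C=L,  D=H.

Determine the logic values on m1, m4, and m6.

m1 = L; m4 = L; m6 = L

m1 = B OR C = L OR L = L
m2 = D OR A = H OR L = H
m3 = C AND A AND m1 = L AND L AND L = L
m4 = m3 AND m1 = L AND L = L
m6 = m2 AND m3 = H AND L = L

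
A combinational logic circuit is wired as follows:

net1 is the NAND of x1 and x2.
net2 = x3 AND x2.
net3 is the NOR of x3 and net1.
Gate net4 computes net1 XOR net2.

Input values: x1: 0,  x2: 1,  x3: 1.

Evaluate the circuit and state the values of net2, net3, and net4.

net2 = 1, net3 = 0, net4 = 0

net1 = x1 NAND x2 = 0 NAND 1 = 1
net2 = x3 AND x2 = 1 AND 1 = 1
net3 = x3 NOR net1 = 1 NOR 1 = 0
net4 = net1 XOR net2 = 1 XOR 1 = 0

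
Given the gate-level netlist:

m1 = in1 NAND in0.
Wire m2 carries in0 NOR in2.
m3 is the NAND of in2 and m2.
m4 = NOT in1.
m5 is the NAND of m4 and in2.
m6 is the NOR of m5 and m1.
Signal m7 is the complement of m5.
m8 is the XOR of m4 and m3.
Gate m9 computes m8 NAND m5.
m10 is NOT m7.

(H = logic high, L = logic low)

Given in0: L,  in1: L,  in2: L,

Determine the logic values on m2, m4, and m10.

m2 = in0 NOR in2 = L NOR L = H
m4 = NOT in1 = NOT L = H
m5 = m4 NAND in2 = H NAND L = H
m7 = NOT m5 = NOT H = L
m10 = NOT m7 = NOT L = H

m2 = H  m4 = H  m10 = H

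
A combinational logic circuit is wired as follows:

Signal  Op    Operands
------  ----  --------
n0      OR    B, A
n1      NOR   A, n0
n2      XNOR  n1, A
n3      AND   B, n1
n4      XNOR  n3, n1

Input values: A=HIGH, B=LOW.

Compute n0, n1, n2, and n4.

n0 = B OR A = LOW OR HIGH = HIGH
n1 = A NOR n0 = HIGH NOR HIGH = LOW
n2 = n1 XNOR A = LOW XNOR HIGH = LOW
n3 = B AND n1 = LOW AND LOW = LOW
n4 = n3 XNOR n1 = LOW XNOR LOW = HIGH

n0 = HIGH, n1 = LOW, n2 = LOW, n4 = HIGH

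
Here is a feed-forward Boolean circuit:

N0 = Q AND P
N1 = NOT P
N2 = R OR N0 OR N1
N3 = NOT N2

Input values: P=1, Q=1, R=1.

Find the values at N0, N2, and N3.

N0 = 1  N2 = 1  N3 = 0

N0 = Q AND P = 1 AND 1 = 1
N1 = NOT P = NOT 1 = 0
N2 = R OR N0 OR N1 = 1 OR 1 OR 0 = 1
N3 = NOT N2 = NOT 1 = 0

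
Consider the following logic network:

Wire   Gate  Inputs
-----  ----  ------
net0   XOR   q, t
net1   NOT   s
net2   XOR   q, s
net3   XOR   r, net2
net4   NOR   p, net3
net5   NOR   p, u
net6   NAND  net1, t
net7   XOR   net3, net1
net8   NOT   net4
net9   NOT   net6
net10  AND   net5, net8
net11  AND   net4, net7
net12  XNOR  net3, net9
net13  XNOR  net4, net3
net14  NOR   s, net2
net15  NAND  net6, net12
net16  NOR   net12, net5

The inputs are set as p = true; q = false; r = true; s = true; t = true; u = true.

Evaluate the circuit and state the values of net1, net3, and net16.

net1 = NOT s = NOT true = false
net2 = q XOR s = false XOR true = true
net3 = r XOR net2 = true XOR true = false
net5 = p NOR u = true NOR true = false
net6 = net1 NAND t = false NAND true = true
net9 = NOT net6 = NOT true = false
net12 = net3 XNOR net9 = false XNOR false = true
net16 = net12 NOR net5 = true NOR false = false

net1 = false, net3 = false, net16 = false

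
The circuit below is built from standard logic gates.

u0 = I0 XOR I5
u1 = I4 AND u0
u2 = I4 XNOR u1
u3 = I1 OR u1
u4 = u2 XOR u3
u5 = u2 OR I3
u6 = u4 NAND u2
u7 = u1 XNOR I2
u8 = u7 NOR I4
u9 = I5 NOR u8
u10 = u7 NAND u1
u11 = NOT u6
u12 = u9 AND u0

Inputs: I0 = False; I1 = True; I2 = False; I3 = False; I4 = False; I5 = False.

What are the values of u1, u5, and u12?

u1 = False; u5 = True; u12 = False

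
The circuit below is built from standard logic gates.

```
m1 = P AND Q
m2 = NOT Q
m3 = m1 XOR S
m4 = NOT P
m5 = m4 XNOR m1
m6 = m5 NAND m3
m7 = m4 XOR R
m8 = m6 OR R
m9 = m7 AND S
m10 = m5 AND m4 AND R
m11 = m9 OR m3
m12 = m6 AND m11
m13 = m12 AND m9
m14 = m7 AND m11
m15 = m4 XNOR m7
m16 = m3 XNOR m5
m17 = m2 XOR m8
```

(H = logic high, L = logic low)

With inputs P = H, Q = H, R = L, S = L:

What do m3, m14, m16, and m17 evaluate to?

m1 = P AND Q = H AND H = H
m2 = NOT Q = NOT H = L
m3 = m1 XOR S = H XOR L = H
m4 = NOT P = NOT H = L
m5 = m4 XNOR m1 = L XNOR H = L
m6 = m5 NAND m3 = L NAND H = H
m7 = m4 XOR R = L XOR L = L
m8 = m6 OR R = H OR L = H
m9 = m7 AND S = L AND L = L
m11 = m9 OR m3 = L OR H = H
m14 = m7 AND m11 = L AND H = L
m16 = m3 XNOR m5 = H XNOR L = L
m17 = m2 XOR m8 = L XOR H = H

m3 = H; m14 = L; m16 = L; m17 = H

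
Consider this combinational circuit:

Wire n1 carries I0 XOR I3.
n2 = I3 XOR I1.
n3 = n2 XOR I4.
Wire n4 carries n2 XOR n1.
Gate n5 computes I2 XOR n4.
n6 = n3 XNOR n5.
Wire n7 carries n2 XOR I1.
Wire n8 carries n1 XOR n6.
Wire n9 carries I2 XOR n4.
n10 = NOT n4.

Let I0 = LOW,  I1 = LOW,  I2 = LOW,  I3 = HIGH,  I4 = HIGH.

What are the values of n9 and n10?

n9 = LOW, n10 = HIGH

n1 = I0 XOR I3 = LOW XOR HIGH = HIGH
n2 = I3 XOR I1 = HIGH XOR LOW = HIGH
n4 = n2 XOR n1 = HIGH XOR HIGH = LOW
n9 = I2 XOR n4 = LOW XOR LOW = LOW
n10 = NOT n4 = NOT LOW = HIGH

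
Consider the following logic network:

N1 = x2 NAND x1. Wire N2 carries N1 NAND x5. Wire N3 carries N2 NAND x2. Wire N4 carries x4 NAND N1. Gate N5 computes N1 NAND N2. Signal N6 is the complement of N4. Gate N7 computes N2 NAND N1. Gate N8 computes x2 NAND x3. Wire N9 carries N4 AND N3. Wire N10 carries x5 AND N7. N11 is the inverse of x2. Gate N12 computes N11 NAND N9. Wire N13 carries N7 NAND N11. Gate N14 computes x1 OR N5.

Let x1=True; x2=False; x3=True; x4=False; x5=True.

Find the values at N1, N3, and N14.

N1 = x2 NAND x1 = False NAND True = True
N2 = N1 NAND x5 = True NAND True = False
N3 = N2 NAND x2 = False NAND False = True
N5 = N1 NAND N2 = True NAND False = True
N14 = x1 OR N5 = True OR True = True

N1 = True, N3 = True, N14 = True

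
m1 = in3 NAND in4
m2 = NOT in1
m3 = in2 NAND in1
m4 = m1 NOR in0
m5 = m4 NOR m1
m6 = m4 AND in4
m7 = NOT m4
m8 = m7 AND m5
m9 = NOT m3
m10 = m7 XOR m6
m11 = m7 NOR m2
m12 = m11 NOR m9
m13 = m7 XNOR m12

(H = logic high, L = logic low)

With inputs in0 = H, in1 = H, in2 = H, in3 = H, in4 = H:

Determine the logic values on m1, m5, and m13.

m1 = in3 NAND in4 = H NAND H = L
m2 = NOT in1 = NOT H = L
m3 = in2 NAND in1 = H NAND H = L
m4 = m1 NOR in0 = L NOR H = L
m5 = m4 NOR m1 = L NOR L = H
m7 = NOT m4 = NOT L = H
m9 = NOT m3 = NOT L = H
m11 = m7 NOR m2 = H NOR L = L
m12 = m11 NOR m9 = L NOR H = L
m13 = m7 XNOR m12 = H XNOR L = L

m1 = L; m5 = H; m13 = L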